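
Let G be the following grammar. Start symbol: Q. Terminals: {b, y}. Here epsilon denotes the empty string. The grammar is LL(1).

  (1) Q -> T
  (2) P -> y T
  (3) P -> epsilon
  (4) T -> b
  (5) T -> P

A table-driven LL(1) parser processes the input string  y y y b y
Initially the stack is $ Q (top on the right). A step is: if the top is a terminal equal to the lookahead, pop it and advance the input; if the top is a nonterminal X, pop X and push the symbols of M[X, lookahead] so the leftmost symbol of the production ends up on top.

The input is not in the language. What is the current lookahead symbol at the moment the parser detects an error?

step 1: stack=$ Q  input=y y y b y $  — expand Q -> T
step 2: stack=$ T  input=y y y b y $  — expand T -> P
step 3: stack=$ P  input=y y y b y $  — expand P -> y T
step 4: stack=$ T y  input=y y y b y $  — match y
step 5: stack=$ T  input=y y b y $  — expand T -> P
step 6: stack=$ P  input=y y b y $  — expand P -> y T
step 7: stack=$ T y  input=y y b y $  — match y
step 8: stack=$ T  input=y b y $  — expand T -> P
step 9: stack=$ P  input=y b y $  — expand P -> y T
step 10: stack=$ T y  input=y b y $  — match y
step 11: stack=$ T  input=b y $  — expand T -> b
step 12: stack=$ b  input=b y $  — match b
step 13: stack=$  input=y $  — error: stack empty but input remains

y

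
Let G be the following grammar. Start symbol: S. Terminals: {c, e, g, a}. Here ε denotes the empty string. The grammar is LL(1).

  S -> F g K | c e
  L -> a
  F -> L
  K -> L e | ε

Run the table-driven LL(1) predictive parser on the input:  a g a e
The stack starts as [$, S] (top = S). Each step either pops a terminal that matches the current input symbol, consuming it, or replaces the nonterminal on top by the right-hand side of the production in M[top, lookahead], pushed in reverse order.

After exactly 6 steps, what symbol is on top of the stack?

L

step 1: stack=$ S  input=a g a e $  — expand S -> F g K
step 2: stack=$ K g F  input=a g a e $  — expand F -> L
step 3: stack=$ K g L  input=a g a e $  — expand L -> a
step 4: stack=$ K g a  input=a g a e $  — match a
step 5: stack=$ K g  input=g a e $  — match g
step 6: stack=$ K  input=a e $  — expand K -> L e
Stack after step 6: $ e L (top = L).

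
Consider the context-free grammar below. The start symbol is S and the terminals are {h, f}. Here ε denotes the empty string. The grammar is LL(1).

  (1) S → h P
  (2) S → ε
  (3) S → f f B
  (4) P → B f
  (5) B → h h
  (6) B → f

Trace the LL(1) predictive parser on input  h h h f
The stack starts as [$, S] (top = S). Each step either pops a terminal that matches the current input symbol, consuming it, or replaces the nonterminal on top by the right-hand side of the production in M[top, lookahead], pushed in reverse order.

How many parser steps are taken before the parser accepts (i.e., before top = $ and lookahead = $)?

7

step 1: stack=$ S  input=h h h f $  — expand S → h P
step 2: stack=$ P h  input=h h h f $  — match h
step 3: stack=$ P  input=h h f $  — expand P → B f
step 4: stack=$ f B  input=h h f $  — expand B → h h
step 5: stack=$ f h h  input=h h f $  — match h
step 6: stack=$ f h  input=h f $  — match h
step 7: stack=$ f  input=f $  — match f
Accept reached after 7 steps.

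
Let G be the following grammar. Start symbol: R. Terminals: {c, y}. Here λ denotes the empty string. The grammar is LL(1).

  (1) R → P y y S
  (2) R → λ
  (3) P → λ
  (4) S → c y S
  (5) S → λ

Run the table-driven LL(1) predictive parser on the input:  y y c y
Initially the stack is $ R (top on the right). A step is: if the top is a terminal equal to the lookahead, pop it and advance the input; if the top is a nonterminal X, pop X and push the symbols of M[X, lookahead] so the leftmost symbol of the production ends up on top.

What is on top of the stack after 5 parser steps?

c

step 1: stack=$ R  input=y y c y $  — expand R → P y y S
step 2: stack=$ S y y P  input=y y c y $  — expand P → λ
step 3: stack=$ S y y  input=y y c y $  — match y
step 4: stack=$ S y  input=y c y $  — match y
step 5: stack=$ S  input=c y $  — expand S → c y S
Stack after step 5: $ S y c (top = c).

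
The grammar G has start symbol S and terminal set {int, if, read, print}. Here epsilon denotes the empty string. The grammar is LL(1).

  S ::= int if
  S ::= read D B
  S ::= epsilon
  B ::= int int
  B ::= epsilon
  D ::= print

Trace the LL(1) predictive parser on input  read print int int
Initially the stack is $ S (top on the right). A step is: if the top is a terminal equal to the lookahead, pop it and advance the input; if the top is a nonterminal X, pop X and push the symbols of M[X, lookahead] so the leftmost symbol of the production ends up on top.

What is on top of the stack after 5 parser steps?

     Stack       Input                 Action
  1  $ S         read print int int $  expand S ::= read D B
  2  $ B D read  read print int int $  match read
  3  $ B D       print int int $       expand D ::= print
  4  $ B print   print int int $       match print
  5  $ B         int int $             expand B ::= int int
Stack after step 5: $ int int (top = int).

int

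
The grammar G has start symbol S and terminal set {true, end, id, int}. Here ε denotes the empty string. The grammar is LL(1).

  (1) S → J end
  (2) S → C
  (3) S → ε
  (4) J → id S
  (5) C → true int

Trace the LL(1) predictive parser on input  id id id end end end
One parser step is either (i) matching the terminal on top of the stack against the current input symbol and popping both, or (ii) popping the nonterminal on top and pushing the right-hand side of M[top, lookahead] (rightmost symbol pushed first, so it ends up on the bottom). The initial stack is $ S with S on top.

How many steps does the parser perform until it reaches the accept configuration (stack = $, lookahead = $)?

step 1: stack=$ S  input=id id id end end end $  — expand S → J end
step 2: stack=$ end J  input=id id id end end end $  — expand J → id S
step 3: stack=$ end S id  input=id id id end end end $  — match id
step 4: stack=$ end S  input=id id end end end $  — expand S → J end
step 5: stack=$ end end J  input=id id end end end $  — expand J → id S
step 6: stack=$ end end S id  input=id id end end end $  — match id
step 7: stack=$ end end S  input=id end end end $  — expand S → J end
step 8: stack=$ end end end J  input=id end end end $  — expand J → id S
step 9: stack=$ end end end S id  input=id end end end $  — match id
step 10: stack=$ end end end S  input=end end end $  — expand S → ε
step 11: stack=$ end end end  input=end end end $  — match end
step 12: stack=$ end end  input=end end $  — match end
step 13: stack=$ end  input=end $  — match end
Accept reached after 13 steps.

13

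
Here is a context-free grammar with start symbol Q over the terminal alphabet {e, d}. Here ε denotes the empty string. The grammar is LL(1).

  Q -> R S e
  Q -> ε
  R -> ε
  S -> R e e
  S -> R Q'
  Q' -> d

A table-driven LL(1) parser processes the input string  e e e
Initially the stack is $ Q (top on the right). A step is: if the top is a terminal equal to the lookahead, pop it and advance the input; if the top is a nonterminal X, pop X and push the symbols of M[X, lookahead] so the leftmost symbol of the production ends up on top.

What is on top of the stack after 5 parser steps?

     Stack      Input    Action
  1  $ Q        e e e $  expand Q -> R S e
  2  $ e S R    e e e $  expand R -> ε
  3  $ e S      e e e $  expand S -> R e e
  4  $ e e e R  e e e $  expand R -> ε
  5  $ e e e    e e e $  match e
Stack after step 5: $ e e (top = e).

e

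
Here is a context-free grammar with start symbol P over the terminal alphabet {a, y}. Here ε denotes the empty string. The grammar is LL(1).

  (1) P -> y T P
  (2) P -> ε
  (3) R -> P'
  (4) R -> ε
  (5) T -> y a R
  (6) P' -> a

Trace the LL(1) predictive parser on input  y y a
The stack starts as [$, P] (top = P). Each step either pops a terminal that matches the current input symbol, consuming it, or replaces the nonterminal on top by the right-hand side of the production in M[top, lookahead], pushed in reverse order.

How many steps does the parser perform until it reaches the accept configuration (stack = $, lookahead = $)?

step 1: stack=$ P  input=y y a $  — expand P -> y T P
step 2: stack=$ P T y  input=y y a $  — match y
step 3: stack=$ P T  input=y a $  — expand T -> y a R
step 4: stack=$ P R a y  input=y a $  — match y
step 5: stack=$ P R a  input=a $  — match a
step 6: stack=$ P R  input=$  — expand R -> ε
step 7: stack=$ P  input=$  — expand P -> ε
Accept reached after 7 steps.

7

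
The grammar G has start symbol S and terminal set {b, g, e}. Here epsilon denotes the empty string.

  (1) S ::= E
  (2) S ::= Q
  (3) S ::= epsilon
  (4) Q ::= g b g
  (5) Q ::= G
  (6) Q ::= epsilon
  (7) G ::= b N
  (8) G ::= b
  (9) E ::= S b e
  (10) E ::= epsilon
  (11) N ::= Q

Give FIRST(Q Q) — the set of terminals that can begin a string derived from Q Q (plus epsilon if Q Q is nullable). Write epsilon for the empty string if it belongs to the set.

{epsilon, b, g}

FIRST(G) = {b}
FIRST(Q) = {epsilon, b, g}  (via G)
FIRST(N) = {epsilon, b, g}  (via Q)
FIRST(S) = {epsilon, b, g}  (via E, Q)
FIRST(E) = {epsilon, b, g}  (via S b e)
FIRST(Q Q): take FIRST of each symbol in turn, carrying on past any symbol whose FIRST contains epsilon; result {epsilon, b, g}.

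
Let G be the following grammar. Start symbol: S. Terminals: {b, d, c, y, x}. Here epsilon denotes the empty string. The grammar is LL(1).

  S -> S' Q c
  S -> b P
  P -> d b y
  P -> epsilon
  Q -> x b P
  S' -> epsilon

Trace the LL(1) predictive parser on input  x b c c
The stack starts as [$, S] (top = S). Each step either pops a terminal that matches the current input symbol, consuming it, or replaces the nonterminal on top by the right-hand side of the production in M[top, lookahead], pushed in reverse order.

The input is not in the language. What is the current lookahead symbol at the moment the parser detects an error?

step 1: stack=$ S  input=x b c c $  — expand S -> S' Q c
step 2: stack=$ c Q S'  input=x b c c $  — expand S' -> epsilon
step 3: stack=$ c Q  input=x b c c $  — expand Q -> x b P
step 4: stack=$ c P b x  input=x b c c $  — match x
step 5: stack=$ c P b  input=b c c $  — match b
step 6: stack=$ c P  input=c c $  — expand P -> epsilon
step 7: stack=$ c  input=c c $  — match c
step 8: stack=$  input=c $  — error: stack empty but input remains

c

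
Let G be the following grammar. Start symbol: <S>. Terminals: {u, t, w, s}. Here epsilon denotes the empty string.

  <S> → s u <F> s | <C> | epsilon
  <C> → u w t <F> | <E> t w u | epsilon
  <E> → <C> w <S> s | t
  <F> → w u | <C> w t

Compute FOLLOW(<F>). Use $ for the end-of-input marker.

{$, s, w}

FIRST(<S>) = {epsilon, s, t, u, w}  (via <C>)
FIRST(<C>) = {epsilon, t, u, w}  (via <E> t w u)
FIRST(<E>) = {t, u, w}  (via <C> w <S> s)
FIRST(<F>) = {t, u, w}  (via <C> w t)
FOLLOW(<S>) includes $ since <S> is the start symbol.
FOLLOW(<S>): in <E>→<C> w <S> s, <S> is followed by s with FIRST {s}. Thus FOLLOW(<S>) = {$, s}.
FOLLOW(<C>): in <S>→<C>, the suffix after <C> is empty, so FOLLOW(<C>) ⊇ FOLLOW(<S>) = {$, s}; in <E>→<C> w <S> s, <C> is followed by w <S> s with FIRST {w}; in <F>→<C> w t, <C> is followed by w t with FIRST {w}. Thus FOLLOW(<C>) = {$, s, w}.
FOLLOW(<E>): in <C>→<E> t w u, <E> is followed by t w u with FIRST {t}. Thus FOLLOW(<E>) = {t}.
FOLLOW(<F>): in <S>→s u <F> s, <F> is followed by s with FIRST {s}; in <C>→u w t <F>, the suffix after <F> is empty, so FOLLOW(<F>) ⊇ FOLLOW(<C>) = {$, s, w}. Thus FOLLOW(<F>) = {$, s, w}.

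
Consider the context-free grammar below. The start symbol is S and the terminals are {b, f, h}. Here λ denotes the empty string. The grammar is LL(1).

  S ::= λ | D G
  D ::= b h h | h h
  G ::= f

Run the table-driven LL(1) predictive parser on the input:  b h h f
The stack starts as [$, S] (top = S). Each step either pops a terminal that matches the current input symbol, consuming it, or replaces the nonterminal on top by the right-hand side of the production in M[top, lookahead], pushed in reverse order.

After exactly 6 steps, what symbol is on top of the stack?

f

step 1: stack=$ S  input=b h h f $  — expand S ::= D G
step 2: stack=$ G D  input=b h h f $  — expand D ::= b h h
step 3: stack=$ G h h b  input=b h h f $  — match b
step 4: stack=$ G h h  input=h h f $  — match h
step 5: stack=$ G h  input=h f $  — match h
step 6: stack=$ G  input=f $  — expand G ::= f
Stack after step 6: $ f (top = f).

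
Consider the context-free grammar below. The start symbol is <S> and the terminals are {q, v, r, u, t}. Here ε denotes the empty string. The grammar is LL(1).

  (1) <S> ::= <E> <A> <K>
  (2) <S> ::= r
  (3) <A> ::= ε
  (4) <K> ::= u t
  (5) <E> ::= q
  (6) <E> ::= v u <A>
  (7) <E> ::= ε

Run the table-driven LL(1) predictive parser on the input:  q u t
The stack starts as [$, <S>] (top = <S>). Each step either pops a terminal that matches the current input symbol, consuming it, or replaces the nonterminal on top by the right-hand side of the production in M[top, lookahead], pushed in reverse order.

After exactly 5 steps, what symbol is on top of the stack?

u

     Stack          Input    Action
  1  $ <S>          q u t $  expand <S> ::= <E> <A> <K>
  2  $ <K> <A> <E>  q u t $  expand <E> ::= q
  3  $ <K> <A> q    q u t $  match q
  4  $ <K> <A>      u t $    expand <A> ::= ε
  5  $ <K>          u t $    expand <K> ::= u t
Stack after step 5: $ t u (top = u).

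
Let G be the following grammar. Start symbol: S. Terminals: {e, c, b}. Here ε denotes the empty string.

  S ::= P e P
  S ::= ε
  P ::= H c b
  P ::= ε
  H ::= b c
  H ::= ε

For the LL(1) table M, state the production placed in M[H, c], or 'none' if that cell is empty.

H ::= ε

FIRST(H): from H::=b c we get {b}; from H::=ε we get {ε}. So FIRST(H) = {ε, b}.
FIRST(P): from P::=H c b we get {b, c}; from P::=ε we get {ε}. So FIRST(P) = {ε, b, c}.
FIRST(S): from S::=P e P we get {b, c, e}; from S::=ε we get {ε}. So FIRST(S) = {ε, b, c, e}.
FOLLOW(S) includes $ since S is the start symbol.
FOLLOW(H): in P::=H c b, H is followed by c b with FIRST {c}. Thus FOLLOW(H) = {c}.
For H ::= b c: FIRST(b c) = {b}, so it goes in M[H, t] for t ∈ {b}.
For H ::= ε: FIRST(ε) = {ε}, so it goes in M[H, t] for t ∈ {}; since ε ∈ FIRST, also for every t ∈ FOLLOW(H) = {c}.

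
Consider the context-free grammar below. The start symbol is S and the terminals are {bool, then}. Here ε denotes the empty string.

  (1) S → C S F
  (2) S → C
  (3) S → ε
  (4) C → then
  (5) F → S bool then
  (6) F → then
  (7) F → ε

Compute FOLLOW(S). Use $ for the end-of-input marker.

FIRST(C): from C→then we get {then}. So FIRST(C) = {then}.
FIRST(S): from S→C S F we get {then}; from S→C we get {then}; from S→ε we get {ε}. So FIRST(S) = {ε, then}.
FIRST(F): from F→S bool then we get {bool, then}; from F→then we get {then}; from F→ε we get {ε}. So FIRST(F) = {ε, bool, then}.
FOLLOW(S) includes $ since S is the start symbol.
FOLLOW(S): in S→C S F, S is followed by F with FIRST {ε, bool, then}; in S→C S F, the suffix after S is nullable (adds nothing new); in F→S bool then, S is followed by bool then with FIRST {bool}. Thus FOLLOW(S) = {$, bool, then}.
FOLLOW(C): in S→C S F, C is followed by S F with FIRST {ε, bool, then}; in S→C S F, the suffix after C is nullable, so FOLLOW(C) ⊇ FOLLOW(S) = {$, bool, then}; in S→C, the suffix after C is empty, so FOLLOW(C) ⊇ FOLLOW(S) = {$, bool, then}. Thus FOLLOW(C) = {$, bool, then}.
FOLLOW(F): in S→C S F, the suffix after F is empty, so FOLLOW(F) ⊇ FOLLOW(S) = {$, bool, then}. Thus FOLLOW(F) = {$, bool, then}.

{$, bool, then}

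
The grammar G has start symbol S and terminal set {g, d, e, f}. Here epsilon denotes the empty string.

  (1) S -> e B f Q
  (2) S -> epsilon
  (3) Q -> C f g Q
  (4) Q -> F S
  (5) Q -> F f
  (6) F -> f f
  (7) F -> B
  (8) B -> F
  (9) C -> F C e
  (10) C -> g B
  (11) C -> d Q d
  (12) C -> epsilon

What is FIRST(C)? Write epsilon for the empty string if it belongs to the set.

FIRST(S) = {epsilon, e}
FIRST(Q) = {d, f, g}  (via C f g Q, F S, F f)
FIRST(F) = {f}  (via B)
FIRST(B) = {f}  (via F)
FIRST(C) = {epsilon, d, f, g}  (via F C e)

{epsilon, d, f, g}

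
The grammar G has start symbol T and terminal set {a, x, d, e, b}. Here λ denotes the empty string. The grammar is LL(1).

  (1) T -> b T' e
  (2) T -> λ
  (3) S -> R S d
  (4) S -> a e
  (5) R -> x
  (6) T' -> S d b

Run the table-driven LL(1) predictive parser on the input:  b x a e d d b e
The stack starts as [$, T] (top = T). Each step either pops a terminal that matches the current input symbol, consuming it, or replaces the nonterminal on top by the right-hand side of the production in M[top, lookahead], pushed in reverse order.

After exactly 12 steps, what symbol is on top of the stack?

e

step 1: stack=$ T  input=b x a e d d b e $  — expand T -> b T' e
step 2: stack=$ e T' b  input=b x a e d d b e $  — match b
step 3: stack=$ e T'  input=x a e d d b e $  — expand T' -> S d b
step 4: stack=$ e b d S  input=x a e d d b e $  — expand S -> R S d
step 5: stack=$ e b d d S R  input=x a e d d b e $  — expand R -> x
step 6: stack=$ e b d d S x  input=x a e d d b e $  — match x
step 7: stack=$ e b d d S  input=a e d d b e $  — expand S -> a e
step 8: stack=$ e b d d e a  input=a e d d b e $  — match a
step 9: stack=$ e b d d e  input=e d d b e $  — match e
step 10: stack=$ e b d d  input=d d b e $  — match d
step 11: stack=$ e b d  input=d b e $  — match d
step 12: stack=$ e b  input=b e $  — match b
Stack after step 12: $ e (top = e).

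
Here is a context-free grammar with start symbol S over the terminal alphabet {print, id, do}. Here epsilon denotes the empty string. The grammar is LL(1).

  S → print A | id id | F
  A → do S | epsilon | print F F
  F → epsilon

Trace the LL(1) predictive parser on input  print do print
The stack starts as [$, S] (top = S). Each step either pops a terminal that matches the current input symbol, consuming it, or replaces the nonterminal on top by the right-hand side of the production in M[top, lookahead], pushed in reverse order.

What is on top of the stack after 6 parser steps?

step 1: stack=$ S  input=print do print $  — expand S → print A
step 2: stack=$ A print  input=print do print $  — match print
step 3: stack=$ A  input=do print $  — expand A → do S
step 4: stack=$ S do  input=do print $  — match do
step 5: stack=$ S  input=print $  — expand S → print A
step 6: stack=$ A print  input=print $  — match print
Stack after step 6: $ A (top = A).

A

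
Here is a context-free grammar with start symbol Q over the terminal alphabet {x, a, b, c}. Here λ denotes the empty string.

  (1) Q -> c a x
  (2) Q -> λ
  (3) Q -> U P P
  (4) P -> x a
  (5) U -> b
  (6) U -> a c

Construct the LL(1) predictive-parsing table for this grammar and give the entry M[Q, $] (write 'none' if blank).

Q -> λ

FIRST(P): from P->x a we get {x}. So FIRST(P) = {x}.
FIRST(U): from U->b we get {b}; from U->a c we get {a}. So FIRST(U) = {a, b}.
FIRST(Q): from Q->c a x we get {c}; from Q->λ we get {λ}; from Q->U P P we get {a, b}. So FIRST(Q) = {λ, a, b, c}.
FOLLOW(Q) includes $ since Q is the start symbol.
FOLLOW(Q): Q appears on no right-hand side. Thus FOLLOW(Q) = {$}.
For Q -> c a x: FIRST(c a x) = {c}, so it goes in M[Q, t] for t ∈ {c}.
For Q -> λ: FIRST(λ) = {λ}, so it goes in M[Q, t] for t ∈ {}; since λ ∈ FIRST, also for every t ∈ FOLLOW(Q) = {$}.
For Q -> U P P: FIRST(U P P) = {a, b}, so it goes in M[Q, t] for t ∈ {a, b}.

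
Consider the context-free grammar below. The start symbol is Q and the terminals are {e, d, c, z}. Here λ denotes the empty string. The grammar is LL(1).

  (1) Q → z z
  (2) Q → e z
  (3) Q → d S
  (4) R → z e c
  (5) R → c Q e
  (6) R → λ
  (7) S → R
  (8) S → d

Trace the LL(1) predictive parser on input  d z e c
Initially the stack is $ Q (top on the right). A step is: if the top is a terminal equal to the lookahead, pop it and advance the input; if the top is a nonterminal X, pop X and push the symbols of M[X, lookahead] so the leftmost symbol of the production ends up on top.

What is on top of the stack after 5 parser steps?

e

step 1: stack=$ Q  input=d z e c $  — expand Q → d S
step 2: stack=$ S d  input=d z e c $  — match d
step 3: stack=$ S  input=z e c $  — expand S → R
step 4: stack=$ R  input=z e c $  — expand R → z e c
step 5: stack=$ c e z  input=z e c $  — match z
Stack after step 5: $ c e (top = e).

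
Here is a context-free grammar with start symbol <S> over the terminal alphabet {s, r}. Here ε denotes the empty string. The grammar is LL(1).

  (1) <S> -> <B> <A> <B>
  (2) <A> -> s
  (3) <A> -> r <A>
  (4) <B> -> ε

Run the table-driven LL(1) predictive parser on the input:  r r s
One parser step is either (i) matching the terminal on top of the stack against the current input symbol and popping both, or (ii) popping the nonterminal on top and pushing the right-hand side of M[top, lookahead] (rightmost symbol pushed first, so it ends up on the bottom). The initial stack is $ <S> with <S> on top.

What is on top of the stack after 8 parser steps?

<B>

step 1: stack=$ <S>  input=r r s $  — expand <S> -> <B> <A> <B>
step 2: stack=$ <B> <A> <B>  input=r r s $  — expand <B> -> ε
step 3: stack=$ <B> <A>  input=r r s $  — expand <A> -> r <A>
step 4: stack=$ <B> <A> r  input=r r s $  — match r
step 5: stack=$ <B> <A>  input=r s $  — expand <A> -> r <A>
step 6: stack=$ <B> <A> r  input=r s $  — match r
step 7: stack=$ <B> <A>  input=s $  — expand <A> -> s
step 8: stack=$ <B> s  input=s $  — match s
Stack after step 8: $ <B> (top = <B>).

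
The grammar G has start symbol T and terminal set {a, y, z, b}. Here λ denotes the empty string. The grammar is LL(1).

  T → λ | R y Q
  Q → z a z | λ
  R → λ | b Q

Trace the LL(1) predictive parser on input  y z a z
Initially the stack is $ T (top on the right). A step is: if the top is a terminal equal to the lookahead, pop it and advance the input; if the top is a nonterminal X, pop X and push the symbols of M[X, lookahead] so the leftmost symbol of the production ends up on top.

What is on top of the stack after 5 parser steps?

step 1: stack=$ T  input=y z a z $  — expand T → R y Q
step 2: stack=$ Q y R  input=y z a z $  — expand R → λ
step 3: stack=$ Q y  input=y z a z $  — match y
step 4: stack=$ Q  input=z a z $  — expand Q → z a z
step 5: stack=$ z a z  input=z a z $  — match z
Stack after step 5: $ z a (top = a).

a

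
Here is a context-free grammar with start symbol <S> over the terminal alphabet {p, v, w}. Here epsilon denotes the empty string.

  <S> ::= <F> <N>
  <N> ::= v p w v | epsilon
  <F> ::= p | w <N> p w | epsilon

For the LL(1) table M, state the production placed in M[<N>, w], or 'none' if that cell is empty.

FIRST(<N>): from <N>::=v p w v we get {v}; from <N>::=epsilon we get {epsilon}. So FIRST(<N>) = {epsilon, v}.
FIRST(<F>): from <F>::=p we get {p}; from <F>::=w <N> p w we get {w}; from <F>::=epsilon we get {epsilon}. So FIRST(<F>) = {epsilon, p, w}.
FIRST(<S>): from <S>::=<F> <N> we get {epsilon, p, v, w}. So FIRST(<S>) = {epsilon, p, v, w}.
FOLLOW(<S>) includes $ since <S> is the start symbol.
FOLLOW(<S>): <S> appears on no right-hand side. Thus FOLLOW(<S>) = {$}.
FOLLOW(<N>): in <S>::=<F> <N>, the suffix after <N> is empty, so FOLLOW(<N>) ⊇ FOLLOW(<S>) = {$}; in <F>::=w <N> p w, <N> is followed by p w with FIRST {p}. Thus FOLLOW(<N>) = {$, p}.
For <N> ::= v p w v: FIRST(v p w v) = {v}, so it goes in M[<N>, t] for t ∈ {v}.
For <N> ::= epsilon: FIRST(epsilon) = {epsilon}, so it goes in M[<N>, t] for t ∈ {}; since epsilon ∈ FIRST, also for every t ∈ FOLLOW(<N>) = {$, p}.
None of these place a production in M[<N>, w].

none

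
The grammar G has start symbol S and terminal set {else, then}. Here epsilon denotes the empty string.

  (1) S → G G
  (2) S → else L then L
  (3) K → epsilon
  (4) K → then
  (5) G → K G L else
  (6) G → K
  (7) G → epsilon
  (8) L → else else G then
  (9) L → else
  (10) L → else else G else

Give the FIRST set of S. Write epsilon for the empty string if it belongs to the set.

FIRST(K) = {epsilon, then}
FIRST(L) = {else}
FIRST(G) = {epsilon, else, then}  (via K G L else, K)
FIRST(S) = {epsilon, else, then}  (via G G)

{epsilon, else, then}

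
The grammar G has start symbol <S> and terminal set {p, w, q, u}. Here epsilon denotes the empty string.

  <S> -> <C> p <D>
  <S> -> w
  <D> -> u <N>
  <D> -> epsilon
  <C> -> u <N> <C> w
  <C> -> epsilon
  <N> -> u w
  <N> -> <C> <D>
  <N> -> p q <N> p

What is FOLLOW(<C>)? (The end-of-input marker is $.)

{$, p, u, w}

FIRST(<D>) = {epsilon, u}
FIRST(<C>) = {epsilon, u}
FIRST(<S>) = {p, u, w}  (via <C> p <D>)
FIRST(<N>) = {epsilon, p, u}  (via <C> <D>)
FOLLOW(<S>) includes $ since <S> is the start symbol.
FOLLOW(<S>): <S> appears on no right-hand side. Thus FOLLOW(<S>) = {$}.
FOLLOW(<D>): in <S>-><C> p <D>, the suffix after <D> is empty, so FOLLOW(<D>) ⊇ FOLLOW(<S>) = {$}; in <N>-><C> <D>, the suffix after <D> is empty, so FOLLOW(<D>) ⊇ FOLLOW(<N>) = {$, p, u, w}. Thus FOLLOW(<D>) = {$, p, u, w}.
FOLLOW(<N>): in <D>->u <N>, the suffix after <N> is empty, so FOLLOW(<N>) ⊇ FOLLOW(<D>) = {$, p, u, w}; in <C>->u <N> <C> w, <N> is followed by <C> w with FIRST {u, w}; in <N>->p q <N> p, <N> is followed by p with FIRST {p}. Thus FOLLOW(<N>) = {$, p, u, w}.
FOLLOW(<C>): in <S>-><C> p <D>, <C> is followed by p <D> with FIRST {p}; in <C>->u <N> <C> w, <C> is followed by w with FIRST {w}; in <N>-><C> <D>, <C> is followed by <D> with FIRST {epsilon, u}; in <N>-><C> <D>, the suffix after <C> is nullable, so FOLLOW(<C>) ⊇ FOLLOW(<N>) = {$, p, u, w}. Thus FOLLOW(<C>) = {$, p, u, w}.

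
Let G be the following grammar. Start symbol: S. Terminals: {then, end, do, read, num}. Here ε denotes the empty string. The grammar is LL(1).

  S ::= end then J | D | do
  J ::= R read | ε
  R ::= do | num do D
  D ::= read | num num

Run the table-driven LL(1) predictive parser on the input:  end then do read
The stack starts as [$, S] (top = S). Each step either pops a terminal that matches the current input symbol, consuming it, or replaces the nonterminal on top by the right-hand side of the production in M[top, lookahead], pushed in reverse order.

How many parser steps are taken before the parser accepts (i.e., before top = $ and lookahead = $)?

step 1: stack=$ S  input=end then do read $  — expand S ::= end then J
step 2: stack=$ J then end  input=end then do read $  — match end
step 3: stack=$ J then  input=then do read $  — match then
step 4: stack=$ J  input=do read $  — expand J ::= R read
step 5: stack=$ read R  input=do read $  — expand R ::= do
step 6: stack=$ read do  input=do read $  — match do
step 7: stack=$ read  input=read $  — match read
Accept reached after 7 steps.

7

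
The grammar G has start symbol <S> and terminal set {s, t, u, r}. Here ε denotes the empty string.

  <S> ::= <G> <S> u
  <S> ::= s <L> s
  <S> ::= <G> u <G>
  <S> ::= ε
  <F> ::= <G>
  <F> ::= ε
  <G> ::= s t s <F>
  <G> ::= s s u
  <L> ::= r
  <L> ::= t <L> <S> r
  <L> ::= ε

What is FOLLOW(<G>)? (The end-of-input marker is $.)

{$, r, s, u}

FIRST(<G>) = {s}
FIRST(<L>) = {ε, r, t}
FIRST(<S>) = {ε, s}  (via <G> <S> u, <G> u <G>)
FIRST(<F>) = {ε, s}  (via <G>)
FOLLOW(<S>) includes $ since <S> is the start symbol.
FOLLOW(<S>): in <S>::=<G> <S> u, <S> is followed by u with FIRST {u}; in <L>::=t <L> <S> r, <S> is followed by r with FIRST {r}. Thus FOLLOW(<S>) = {$, r, u}.
FOLLOW(<L>): in <S>::=s <L> s, <L> is followed by s with FIRST {s}; in <L>::=t <L> <S> r, <L> is followed by <S> r with FIRST {r, s}. Thus FOLLOW(<L>) = {r, s}.
FOLLOW(<F>): in <G>::=s t s <F>, the suffix after <F> is empty, so FOLLOW(<F>) ⊇ FOLLOW(<G>) = {$, r, s, u}. Thus FOLLOW(<F>) = {$, r, s, u}.
FOLLOW(<G>): in <S>::=<G> <S> u, <G> is followed by <S> u with FIRST {s, u}; in <S>::=<G> u <G> (occurrence 1), <G> is followed by u <G> with FIRST {u}; in <S>::=<G> u <G> (occurrence 2), the suffix after <G> is empty, so FOLLOW(<G>) ⊇ FOLLOW(<S>) = {$, r, u}; in <F>::=<G>, the suffix after <G> is empty, so FOLLOW(<G>) ⊇ FOLLOW(<F>) = {$, r, s, u}. Thus FOLLOW(<G>) = {$, r, s, u}.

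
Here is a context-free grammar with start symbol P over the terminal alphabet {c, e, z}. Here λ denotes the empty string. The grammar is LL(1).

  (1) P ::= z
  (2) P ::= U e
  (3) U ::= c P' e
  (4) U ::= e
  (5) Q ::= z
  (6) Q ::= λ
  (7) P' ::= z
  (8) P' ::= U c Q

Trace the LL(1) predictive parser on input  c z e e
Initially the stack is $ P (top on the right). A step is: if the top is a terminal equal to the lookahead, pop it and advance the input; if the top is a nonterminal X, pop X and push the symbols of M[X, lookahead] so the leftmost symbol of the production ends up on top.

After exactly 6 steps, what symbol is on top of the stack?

e

step 1: stack=$ P  input=c z e e $  — expand P ::= U e
step 2: stack=$ e U  input=c z e e $  — expand U ::= c P' e
step 3: stack=$ e e P' c  input=c z e e $  — match c
step 4: stack=$ e e P'  input=z e e $  — expand P' ::= z
step 5: stack=$ e e z  input=z e e $  — match z
step 6: stack=$ e e  input=e e $  — match e
Stack after step 6: $ e (top = e).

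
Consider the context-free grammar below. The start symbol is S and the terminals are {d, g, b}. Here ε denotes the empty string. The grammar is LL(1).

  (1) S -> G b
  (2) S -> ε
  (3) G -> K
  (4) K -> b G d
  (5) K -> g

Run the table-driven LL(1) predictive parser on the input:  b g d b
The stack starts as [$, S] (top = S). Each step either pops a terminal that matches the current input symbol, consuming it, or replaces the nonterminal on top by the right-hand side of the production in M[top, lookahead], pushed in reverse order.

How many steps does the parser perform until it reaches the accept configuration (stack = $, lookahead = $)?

     Stack      Input      Action
  1  $ S        b g d b $  expand S -> G b
  2  $ b G      b g d b $  expand G -> K
  3  $ b K      b g d b $  expand K -> b G d
  4  $ b d G b  b g d b $  match b
  5  $ b d G    g d b $    expand G -> K
  6  $ b d K    g d b $    expand K -> g
  7  $ b d g    g d b $    match g
  8  $ b d      d b $      match d
  9  $ b        b $        match b
Accept reached after 9 steps.

9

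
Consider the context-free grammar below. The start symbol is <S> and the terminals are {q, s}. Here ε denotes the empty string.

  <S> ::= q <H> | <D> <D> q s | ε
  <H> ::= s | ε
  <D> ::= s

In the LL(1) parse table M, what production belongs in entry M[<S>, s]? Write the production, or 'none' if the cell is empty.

<S> ::= <D> <D> q s

FIRST(<H>) = {ε, s}
FIRST(<D>) = {s}
FIRST(<S>) = {ε, q, s}  (via <D> <D> q s)
FOLLOW(<S>) includes $ since <S> is the start symbol.
FOLLOW(<S>): <S> appears on no right-hand side. Thus FOLLOW(<S>) = {$}.
For <S> ::= q <H>: FIRST(q <H>) = {q}, so it goes in M[<S>, t] for t ∈ {q}.
For <S> ::= <D> <D> q s: FIRST(<D> <D> q s) = {s}, so it goes in M[<S>, t] for t ∈ {s}.
For <S> ::= ε: FIRST(ε) = {ε}, so it goes in M[<S>, t] for t ∈ {}; since ε ∈ FIRST, also for every t ∈ FOLLOW(<S>) = {$}.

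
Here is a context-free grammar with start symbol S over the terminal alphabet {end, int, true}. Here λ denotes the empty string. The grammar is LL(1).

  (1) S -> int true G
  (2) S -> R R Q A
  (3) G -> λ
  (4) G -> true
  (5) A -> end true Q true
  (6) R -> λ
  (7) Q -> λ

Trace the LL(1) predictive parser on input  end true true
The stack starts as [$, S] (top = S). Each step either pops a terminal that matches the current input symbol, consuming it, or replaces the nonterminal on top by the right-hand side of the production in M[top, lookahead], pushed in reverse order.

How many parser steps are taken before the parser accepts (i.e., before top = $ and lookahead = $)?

     Stack              Input            Action
  1  $ S                end true true $  expand S -> R R Q A
  2  $ A Q R R          end true true $  expand R -> λ
  3  $ A Q R            end true true $  expand R -> λ
  4  $ A Q              end true true $  expand Q -> λ
  5  $ A                end true true $  expand A -> end true Q true
  6  $ true Q true end  end true true $  match end
  7  $ true Q true      true true $      match true
  8  $ true Q           true $           expand Q -> λ
  9  $ true             true $           match true
Accept reached after 9 steps.

9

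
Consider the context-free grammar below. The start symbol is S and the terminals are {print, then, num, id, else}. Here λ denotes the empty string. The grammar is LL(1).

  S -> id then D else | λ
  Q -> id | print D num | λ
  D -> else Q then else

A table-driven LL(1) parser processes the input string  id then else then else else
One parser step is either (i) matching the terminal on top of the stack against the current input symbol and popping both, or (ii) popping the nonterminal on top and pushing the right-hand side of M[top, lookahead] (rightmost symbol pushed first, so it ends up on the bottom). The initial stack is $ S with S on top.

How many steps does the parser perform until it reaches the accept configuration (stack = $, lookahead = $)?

step 1: stack=$ S  input=id then else then else else $  — expand S -> id then D else
step 2: stack=$ else D then id  input=id then else then else else $  — match id
step 3: stack=$ else D then  input=then else then else else $  — match then
step 4: stack=$ else D  input=else then else else $  — expand D -> else Q then else
step 5: stack=$ else else then Q else  input=else then else else $  — match else
step 6: stack=$ else else then Q  input=then else else $  — expand Q -> λ
step 7: stack=$ else else then  input=then else else $  — match then
step 8: stack=$ else else  input=else else $  — match else
step 9: stack=$ else  input=else $  — match else
Accept reached after 9 steps.

9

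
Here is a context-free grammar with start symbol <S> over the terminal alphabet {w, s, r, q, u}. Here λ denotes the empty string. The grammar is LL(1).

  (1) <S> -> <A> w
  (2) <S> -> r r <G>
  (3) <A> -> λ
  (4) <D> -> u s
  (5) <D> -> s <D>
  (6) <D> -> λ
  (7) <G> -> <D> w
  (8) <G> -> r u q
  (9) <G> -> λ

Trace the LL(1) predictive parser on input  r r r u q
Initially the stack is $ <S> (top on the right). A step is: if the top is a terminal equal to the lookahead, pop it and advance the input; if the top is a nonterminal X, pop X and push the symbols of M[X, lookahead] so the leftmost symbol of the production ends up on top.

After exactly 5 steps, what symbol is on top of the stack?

     Stack      Input        Action
  1  $ <S>      r r r u q $  expand <S> -> r r <G>
  2  $ <G> r r  r r r u q $  match r
  3  $ <G> r    r r u q $    match r
  4  $ <G>      r u q $      expand <G> -> r u q
  5  $ q u r    r u q $      match r
Stack after step 5: $ q u (top = u).

u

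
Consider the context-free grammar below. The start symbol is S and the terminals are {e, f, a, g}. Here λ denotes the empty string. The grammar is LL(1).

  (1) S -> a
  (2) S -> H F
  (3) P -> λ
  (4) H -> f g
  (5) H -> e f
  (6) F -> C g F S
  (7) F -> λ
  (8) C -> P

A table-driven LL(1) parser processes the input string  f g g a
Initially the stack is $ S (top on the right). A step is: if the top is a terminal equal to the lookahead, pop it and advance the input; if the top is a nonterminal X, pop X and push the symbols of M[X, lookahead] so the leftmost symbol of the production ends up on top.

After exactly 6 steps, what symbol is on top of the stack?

P

     Stack      Input      Action
  1  $ S        f g g a $  expand S -> H F
  2  $ F H      f g g a $  expand H -> f g
  3  $ F g f    f g g a $  match f
  4  $ F g      g g a $    match g
  5  $ F        g a $      expand F -> C g F S
  6  $ S F g C  g a $      expand C -> P
Stack after step 6: $ S F g P (top = P).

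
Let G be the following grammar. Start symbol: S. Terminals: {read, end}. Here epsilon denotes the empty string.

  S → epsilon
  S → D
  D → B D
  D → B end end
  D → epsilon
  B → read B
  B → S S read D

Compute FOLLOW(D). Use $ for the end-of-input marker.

{$, end, read}

FIRST(S): from S→epsilon we get {epsilon}; from S→D we get {epsilon, read}. So FIRST(S) = {epsilon, read}.
FIRST(B): from B→read B we get {read}; from B→S S read D we get {read}. So FIRST(B) = {read}.
FIRST(D): from D→B D we get {read}; from D→B end end we get {read}; from D→epsilon we get {epsilon}. So FIRST(D) = {epsilon, read}.
FOLLOW(S) includes $ since S is the start symbol.
FOLLOW(S): in B→S S read D (occurrence 1), S is followed by S read D with FIRST {read}; in B→S S read D (occurrence 2), S is followed by read D with FIRST {read}. Thus FOLLOW(S) = {$, read}.
FOLLOW(D): in S→D, the suffix after D is empty, so FOLLOW(D) ⊇ FOLLOW(S) = {$, read}; in D→B D, the suffix after D is empty (adds nothing new); in B→S S read D, the suffix after D is empty, so FOLLOW(D) ⊇ FOLLOW(B) = {$, end, read}. Thus FOLLOW(D) = {$, end, read}.
FOLLOW(B): in D→B D, B is followed by D with FIRST {epsilon, read}; in D→B D, the suffix after B is nullable, so FOLLOW(B) ⊇ FOLLOW(D) = {$, end, read}; in D→B end end, B is followed by end end with FIRST {end}; in B→read B, the suffix after B is empty (adds nothing new). Thus FOLLOW(B) = {$, end, read}.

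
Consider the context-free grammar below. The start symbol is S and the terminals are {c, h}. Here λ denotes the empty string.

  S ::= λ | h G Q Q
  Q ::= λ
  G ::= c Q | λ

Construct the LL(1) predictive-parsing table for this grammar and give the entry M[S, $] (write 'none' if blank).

S ::= λ

FIRST(S): from S::=λ we get {λ}; from S::=h G Q Q we get {h}. So FIRST(S) = {λ, h}.
FIRST(Q): from Q::=λ we get {λ}. So FIRST(Q) = {λ}.
FIRST(G): from G::=c Q we get {c}; from G::=λ we get {λ}. So FIRST(G) = {λ, c}.
FOLLOW(S) includes $ since S is the start symbol.
FOLLOW(S): S appears on no right-hand side. Thus FOLLOW(S) = {$}.
For S ::= λ: FIRST(λ) = {λ}, so it goes in M[S, t] for t ∈ {}; since λ ∈ FIRST, also for every t ∈ FOLLOW(S) = {$}.
For S ::= h G Q Q: FIRST(h G Q Q) = {h}, so it goes in M[S, t] for t ∈ {h}.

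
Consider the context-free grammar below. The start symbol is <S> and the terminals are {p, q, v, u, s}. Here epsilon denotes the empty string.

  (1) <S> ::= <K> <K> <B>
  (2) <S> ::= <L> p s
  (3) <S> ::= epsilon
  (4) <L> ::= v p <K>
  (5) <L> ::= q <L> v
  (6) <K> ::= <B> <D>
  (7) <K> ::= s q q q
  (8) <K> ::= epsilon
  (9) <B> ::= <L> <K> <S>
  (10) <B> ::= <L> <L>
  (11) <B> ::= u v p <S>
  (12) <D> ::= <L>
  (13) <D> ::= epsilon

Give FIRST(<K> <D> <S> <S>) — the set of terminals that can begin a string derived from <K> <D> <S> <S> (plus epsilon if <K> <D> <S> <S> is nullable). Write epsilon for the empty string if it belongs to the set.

{epsilon, q, s, u, v}

FIRST(<L>): from <L>::=v p <K> we get {v}; from <L>::=q <L> v we get {q}. So FIRST(<L>) = {q, v}.
FIRST(<B>): from <B>::=<L> <K> <S> we get {q, v}; from <B>::=<L> <L> we get {q, v}; from <B>::=u v p <S> we get {u}. So FIRST(<B>) = {q, u, v}.
FIRST(<D>): from <D>::=<L> we get {q, v}; from <D>::=epsilon we get {epsilon}. So FIRST(<D>) = {epsilon, q, v}.
FIRST(<K>): from <K>::=<B> <D> we get {q, u, v}; from <K>::=s q q q we get {s}; from <K>::=epsilon we get {epsilon}. So FIRST(<K>) = {epsilon, q, s, u, v}.
FIRST(<S>): from <S>::=<K> <K> <B> we get {q, s, u, v}; from <S>::=<L> p s we get {q, v}; from <S>::=epsilon we get {epsilon}. So FIRST(<S>) = {epsilon, q, s, u, v}.
FIRST(<K> <D> <S> <S>): take FIRST of each symbol in turn, carrying on past any symbol whose FIRST contains epsilon; result {epsilon, q, s, u, v}.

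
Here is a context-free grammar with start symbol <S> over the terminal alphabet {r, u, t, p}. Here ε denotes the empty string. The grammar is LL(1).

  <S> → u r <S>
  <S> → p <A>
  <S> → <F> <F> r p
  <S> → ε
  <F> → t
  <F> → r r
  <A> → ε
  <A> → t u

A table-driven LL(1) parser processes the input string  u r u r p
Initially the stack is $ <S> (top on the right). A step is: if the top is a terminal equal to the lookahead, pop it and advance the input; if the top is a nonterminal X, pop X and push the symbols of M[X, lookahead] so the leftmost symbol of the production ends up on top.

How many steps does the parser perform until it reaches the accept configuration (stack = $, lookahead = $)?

9

step 1: stack=$ <S>  input=u r u r p $  — expand <S> → u r <S>
step 2: stack=$ <S> r u  input=u r u r p $  — match u
step 3: stack=$ <S> r  input=r u r p $  — match r
step 4: stack=$ <S>  input=u r p $  — expand <S> → u r <S>
step 5: stack=$ <S> r u  input=u r p $  — match u
step 6: stack=$ <S> r  input=r p $  — match r
step 7: stack=$ <S>  input=p $  — expand <S> → p <A>
step 8: stack=$ <A> p  input=p $  — match p
step 9: stack=$ <A>  input=$  — expand <A> → ε
Accept reached after 9 steps.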